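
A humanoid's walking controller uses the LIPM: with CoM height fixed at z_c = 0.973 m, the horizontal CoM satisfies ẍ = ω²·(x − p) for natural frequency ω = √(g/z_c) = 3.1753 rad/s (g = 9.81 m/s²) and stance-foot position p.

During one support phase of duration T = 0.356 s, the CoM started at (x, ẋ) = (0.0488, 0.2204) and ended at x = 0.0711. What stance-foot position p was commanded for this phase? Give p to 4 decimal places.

ωT = 3.1753·0.356 = 1.130407; cosh(ωT) = 1.709909, sinh(ωT) = 1.387007
x(T) = p + (x₀−p)·cosh(ωT) + (ẋ₀/ω)·sinh(ωT) ⇒ p·(1 − cosh) = x(T) − x₀·cosh − (ẋ₀/ω)·sinh
numerator   = 0.0711 − (0.0488)·1.709909 − (0.2204/3.1753)·1.387007 = -0.108617
denominator = 1 − 1.709909 = -0.709909
p = -0.108617 / -0.709909 = 0.1530

p = 0.1530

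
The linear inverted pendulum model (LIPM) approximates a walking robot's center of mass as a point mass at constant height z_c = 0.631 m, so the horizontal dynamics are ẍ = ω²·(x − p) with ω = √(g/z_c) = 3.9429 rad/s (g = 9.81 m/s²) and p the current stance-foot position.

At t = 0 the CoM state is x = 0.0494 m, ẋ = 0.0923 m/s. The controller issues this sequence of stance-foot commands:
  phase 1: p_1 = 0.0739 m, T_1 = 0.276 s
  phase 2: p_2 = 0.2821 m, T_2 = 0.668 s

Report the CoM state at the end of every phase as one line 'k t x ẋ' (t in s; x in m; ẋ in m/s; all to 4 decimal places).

1 0.2760 0.0642 0.0254
2 0.9440 -1.1983 -5.7737

phase 1: p=0.0739, T=0.276, ωT=1.088240, cosh=1.652927, sinh=1.316118; start (x,ẋ)=(0.049400, 0.092300) → end (x,ẋ)=(0.064213, 0.025427)
phase 2: p=0.2821, T=0.668, ωT=2.633857, cosh=6.999594, sinh=6.927793; start (x,ẋ)=(0.064213, 0.025427) → end (x,ẋ)=(-1.198348, -5.773749)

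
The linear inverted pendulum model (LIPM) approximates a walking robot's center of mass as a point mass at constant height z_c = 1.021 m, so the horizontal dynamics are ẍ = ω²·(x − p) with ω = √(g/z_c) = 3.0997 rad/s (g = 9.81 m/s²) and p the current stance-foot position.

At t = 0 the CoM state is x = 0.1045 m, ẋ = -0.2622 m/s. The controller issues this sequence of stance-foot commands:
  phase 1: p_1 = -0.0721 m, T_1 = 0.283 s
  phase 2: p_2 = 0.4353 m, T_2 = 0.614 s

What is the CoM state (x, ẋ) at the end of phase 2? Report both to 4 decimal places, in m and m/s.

phase 1: p=-0.0721, T=0.283, ωT=0.877215, cosh=1.410067, sinh=0.994128; start (x,ẋ)=(0.104500, -0.262200) → end (x,ẋ)=(0.092826, 0.174473)
phase 2: p=0.4353, T=0.614, ωT=1.903216, cosh=3.428259, sinh=3.279171; start (x,ẋ)=(0.092826, 0.174473) → end (x,ẋ)=(-0.554216, -2.882922)

x = -0.5542, ẋ = -2.8829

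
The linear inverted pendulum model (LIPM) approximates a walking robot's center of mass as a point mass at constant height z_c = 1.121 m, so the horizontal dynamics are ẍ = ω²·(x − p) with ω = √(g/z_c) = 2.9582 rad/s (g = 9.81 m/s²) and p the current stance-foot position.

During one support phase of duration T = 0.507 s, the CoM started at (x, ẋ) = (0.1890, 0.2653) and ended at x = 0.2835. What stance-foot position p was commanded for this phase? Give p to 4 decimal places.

ωT = 2.9582·0.507 = 1.499807; cosh(ωT) = 2.352000, sinh(ωT) = 2.128826
x(T) = p + (x₀−p)·cosh(ωT) + (ẋ₀/ω)·sinh(ωT) ⇒ p·(1 − cosh) = x(T) − x₀·cosh − (ẋ₀/ω)·sinh
numerator   = 0.2835 − (0.1890)·2.352000 − (0.2653/2.9582)·2.128826 = -0.351947
denominator = 1 − 2.352000 = -1.352000
p = -0.351947 / -1.352000 = 0.2603

p = 0.2603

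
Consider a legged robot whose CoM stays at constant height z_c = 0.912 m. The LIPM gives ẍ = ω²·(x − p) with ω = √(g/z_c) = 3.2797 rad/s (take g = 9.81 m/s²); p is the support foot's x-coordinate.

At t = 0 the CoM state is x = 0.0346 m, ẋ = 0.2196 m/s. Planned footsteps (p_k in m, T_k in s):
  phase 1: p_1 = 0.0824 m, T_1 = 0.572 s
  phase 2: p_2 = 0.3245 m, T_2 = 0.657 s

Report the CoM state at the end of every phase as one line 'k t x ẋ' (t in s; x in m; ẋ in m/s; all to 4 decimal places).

1 0.5720 0.1361 0.2339
2 1.2290 -0.1954 -1.6064

phase 1: p=0.0824, T=0.572, ωT=1.875988, cosh=3.340235, sinh=3.187032; start (x,ẋ)=(0.034600, 0.219600) → end (x,ẋ)=(0.136132, 0.233886)
phase 2: p=0.3245, T=0.657, ωT=2.154763, cosh=4.370888, sinh=4.254957; start (x,ẋ)=(0.136132, 0.233886) → end (x,ẋ)=(-0.195401, -1.606384)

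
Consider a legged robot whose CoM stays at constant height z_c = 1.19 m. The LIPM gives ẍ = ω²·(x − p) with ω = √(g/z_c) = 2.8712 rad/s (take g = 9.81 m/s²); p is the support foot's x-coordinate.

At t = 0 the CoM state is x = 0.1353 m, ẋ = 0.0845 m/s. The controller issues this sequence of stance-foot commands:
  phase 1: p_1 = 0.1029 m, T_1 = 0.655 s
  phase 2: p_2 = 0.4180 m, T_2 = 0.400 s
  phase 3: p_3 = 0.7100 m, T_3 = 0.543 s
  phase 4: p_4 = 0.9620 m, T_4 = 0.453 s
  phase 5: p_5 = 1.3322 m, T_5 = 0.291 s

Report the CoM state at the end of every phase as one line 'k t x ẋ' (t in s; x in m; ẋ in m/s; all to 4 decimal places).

1 0.6550 0.3059 0.5814
2 1.0550 0.5106 0.5523
3 1.5980 0.6520 0.0702
4 2.0510 0.3923 -1.3743
5 2.3420 -0.4034 -4.4090

phase 1: p=0.1029, T=0.655, ωT=1.880636, cosh=3.355084, sinh=3.202591; start (x,ẋ)=(0.135300, 0.084500) → end (x,ẋ)=(0.305858, 0.581432)
phase 2: p=0.4180, T=0.400, ωT=1.148480, cosh=1.735257, sinh=1.418139; start (x,ẋ)=(0.305858, 0.581432) → end (x,ẋ)=(0.510584, 0.552316)
phase 3: p=0.7100, T=0.543, ωT=1.559062, cosh=2.482346, sinh=2.272012; start (x,ẋ)=(0.510584, 0.552316) → end (x,ẋ)=(0.652034, 0.070169)
phase 4: p=0.9620, T=0.453, ωT=1.300654, cosh=1.972025, sinh=1.699671; start (x,ẋ)=(0.652034, 0.070169) → end (x,ẋ)=(0.392278, -1.374287)
phase 5: p=1.3322, T=0.291, ωT=0.835519, cosh=1.369830, sinh=0.936181; start (x,ẋ)=(0.392278, -1.374287) → end (x,ẋ)=(-0.403432, -4.409014)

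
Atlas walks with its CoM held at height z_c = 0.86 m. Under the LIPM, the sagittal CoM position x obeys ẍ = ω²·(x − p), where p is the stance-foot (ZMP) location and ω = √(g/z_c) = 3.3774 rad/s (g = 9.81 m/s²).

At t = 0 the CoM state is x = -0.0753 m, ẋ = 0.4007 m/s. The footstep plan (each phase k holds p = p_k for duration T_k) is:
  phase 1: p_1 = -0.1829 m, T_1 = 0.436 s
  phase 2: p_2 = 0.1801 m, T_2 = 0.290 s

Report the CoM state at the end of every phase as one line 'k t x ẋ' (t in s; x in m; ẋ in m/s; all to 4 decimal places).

1 0.4360 0.3091 1.6702
2 0.7260 0.9416 3.0356

phase 1: p=-0.1829, T=0.436, ωT=1.472546, cosh=2.294832, sinh=2.065492; start (x,ẋ)=(-0.075300, 0.400700) → end (x,ẋ)=(0.309077, 1.670156)
phase 2: p=0.1801, T=0.290, ωT=0.979446, cosh=1.519250, sinh=1.143731; start (x,ẋ)=(0.309077, 1.670156) → end (x,ẋ)=(0.941634, 3.035602)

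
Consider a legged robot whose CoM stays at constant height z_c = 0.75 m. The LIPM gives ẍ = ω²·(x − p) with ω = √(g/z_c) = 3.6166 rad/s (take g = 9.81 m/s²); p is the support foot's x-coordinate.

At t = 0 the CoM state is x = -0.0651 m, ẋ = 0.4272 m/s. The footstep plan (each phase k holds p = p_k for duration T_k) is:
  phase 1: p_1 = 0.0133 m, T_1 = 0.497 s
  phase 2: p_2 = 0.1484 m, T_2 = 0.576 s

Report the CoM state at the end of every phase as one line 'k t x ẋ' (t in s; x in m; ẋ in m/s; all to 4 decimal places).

1 0.4970 0.1169 0.4923
2 1.0730 0.5579 1.5565

phase 1: p=0.0133, T=0.497, ωT=1.797450, cosh=3.099981, sinh=2.934260; start (x,ẋ)=(-0.065100, 0.427200) → end (x,ẋ)=(0.116862, 0.492328)
phase 2: p=0.1484, T=0.576, ωT=2.083162, cosh=4.077176, sinh=3.952640; start (x,ẋ)=(0.116862, 0.492328) → end (x,ẋ)=(0.557887, 1.556469)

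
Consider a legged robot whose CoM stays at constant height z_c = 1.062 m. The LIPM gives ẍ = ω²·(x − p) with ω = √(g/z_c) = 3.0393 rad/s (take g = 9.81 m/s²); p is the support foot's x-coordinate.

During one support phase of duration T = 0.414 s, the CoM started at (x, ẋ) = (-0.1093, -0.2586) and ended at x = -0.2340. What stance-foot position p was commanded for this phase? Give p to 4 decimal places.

p = -0.1236

ωT = 3.0393·0.414 = 1.258270; cosh(ωT) = 1.901737, sinh(ωT) = 1.617592
x(T) = p + (x₀−p)·cosh(ωT) + (ẋ₀/ω)·sinh(ωT) ⇒ p·(1 − cosh) = x(T) − x₀·cosh − (ẋ₀/ω)·sinh
numerator   = -0.2340 − (-0.1093)·1.901737 − (-0.2586/3.0393)·1.617592 = 0.111493
denominator = 1 − 1.901737 = -0.901737
p = 0.111493 / -0.901737 = -0.1236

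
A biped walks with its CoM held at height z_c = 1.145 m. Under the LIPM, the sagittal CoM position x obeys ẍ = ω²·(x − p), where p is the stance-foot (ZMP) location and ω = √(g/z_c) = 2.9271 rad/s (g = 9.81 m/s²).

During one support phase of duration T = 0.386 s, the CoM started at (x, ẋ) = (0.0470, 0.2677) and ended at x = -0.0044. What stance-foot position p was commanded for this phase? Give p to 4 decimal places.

p = 0.2982

ωT = 2.9271·0.386 = 1.129861; cosh(ωT) = 1.709152, sinh(ωT) = 1.386073
x(T) = p + (x₀−p)·cosh(ωT) + (ẋ₀/ω)·sinh(ωT) ⇒ p·(1 − cosh) = x(T) − x₀·cosh − (ẋ₀/ω)·sinh
numerator   = -0.0044 − (0.0470)·1.709152 − (0.2677/2.9271)·1.386073 = -0.211494
denominator = 1 − 1.709152 = -0.709152
p = -0.211494 / -0.709152 = 0.2982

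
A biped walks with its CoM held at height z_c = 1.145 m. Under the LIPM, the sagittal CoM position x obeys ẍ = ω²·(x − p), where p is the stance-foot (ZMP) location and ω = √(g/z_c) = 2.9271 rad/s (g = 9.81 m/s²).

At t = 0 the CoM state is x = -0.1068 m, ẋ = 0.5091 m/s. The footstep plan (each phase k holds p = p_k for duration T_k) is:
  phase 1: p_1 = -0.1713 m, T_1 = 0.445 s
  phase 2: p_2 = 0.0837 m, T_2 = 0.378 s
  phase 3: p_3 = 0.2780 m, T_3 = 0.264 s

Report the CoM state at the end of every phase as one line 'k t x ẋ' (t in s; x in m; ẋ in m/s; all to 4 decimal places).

1 0.4450 0.2524 1.3272
2 0.8230 0.9771 2.8907
3 1.0870 2.0378 5.5411

phase 1: p=-0.1713, T=0.445, ωT=1.302559, cosh=1.975268, sinh=1.703433; start (x,ẋ)=(-0.106800, 0.509100) → end (x,ẋ)=(0.252377, 1.327213)
phase 2: p=0.0837, T=0.378, ωT=1.106444, cosh=1.677160, sinh=1.346427; start (x,ẋ)=(0.252377, 1.327213) → end (x,ẋ)=(0.977098, 2.890725)
phase 3: p=0.2780, T=0.264, ωT=0.772754, cosh=1.313731, sinh=0.851992; start (x,ẋ)=(0.977098, 2.890725) → end (x,ẋ)=(2.037831, 5.541093)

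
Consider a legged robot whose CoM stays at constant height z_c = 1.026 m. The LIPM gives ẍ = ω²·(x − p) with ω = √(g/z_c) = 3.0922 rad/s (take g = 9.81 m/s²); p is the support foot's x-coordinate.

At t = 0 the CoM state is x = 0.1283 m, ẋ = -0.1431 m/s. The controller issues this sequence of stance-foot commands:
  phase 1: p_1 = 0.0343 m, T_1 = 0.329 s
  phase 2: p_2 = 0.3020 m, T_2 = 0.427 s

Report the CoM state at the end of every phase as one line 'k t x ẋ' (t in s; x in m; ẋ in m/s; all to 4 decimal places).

phase 1: p=0.0343, T=0.329, ωT=1.017334, cosh=1.563684, sinh=1.202127; start (x,ẋ)=(0.128300, -0.143100) → end (x,ẋ)=(0.125655, 0.125655)
phase 2: p=0.3020, T=0.427, ωT=1.320369, cosh=2.005921, sinh=1.738884; start (x,ẋ)=(0.125655, 0.125655) → end (x,ẋ)=(0.018927, -0.696151)

1 0.3290 0.1257 0.1257
2 0.7560 0.0189 -0.6962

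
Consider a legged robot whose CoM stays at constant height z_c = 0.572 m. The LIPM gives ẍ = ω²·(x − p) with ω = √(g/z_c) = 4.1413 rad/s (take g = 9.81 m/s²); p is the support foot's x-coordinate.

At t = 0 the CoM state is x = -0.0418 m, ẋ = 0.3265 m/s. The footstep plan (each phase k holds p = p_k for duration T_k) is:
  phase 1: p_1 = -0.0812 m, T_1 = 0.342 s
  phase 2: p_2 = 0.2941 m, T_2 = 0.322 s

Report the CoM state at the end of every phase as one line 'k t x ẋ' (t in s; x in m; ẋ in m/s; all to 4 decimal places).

1 0.3420 0.1577 1.0290
2 0.6640 0.4560 1.0906

phase 1: p=-0.0812, T=0.342, ωT=1.416325, cosh=2.182273, sinh=1.939669; start (x,ẋ)=(-0.041800, 0.326500) → end (x,ẋ)=(0.157705, 1.029003)
phase 2: p=0.2941, T=0.322, ωT=1.333499, cosh=2.028924, sinh=1.765371; start (x,ẋ)=(0.157705, 1.029003) → end (x,ẋ)=(0.456013, 1.090595)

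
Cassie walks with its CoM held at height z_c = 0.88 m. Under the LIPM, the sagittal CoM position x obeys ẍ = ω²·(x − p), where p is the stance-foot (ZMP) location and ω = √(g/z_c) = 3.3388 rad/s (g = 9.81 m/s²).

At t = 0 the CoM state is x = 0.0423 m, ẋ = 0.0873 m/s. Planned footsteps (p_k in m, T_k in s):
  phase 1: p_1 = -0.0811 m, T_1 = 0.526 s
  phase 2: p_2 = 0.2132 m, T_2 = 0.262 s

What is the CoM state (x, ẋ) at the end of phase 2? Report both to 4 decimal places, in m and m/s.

phase 1: p=-0.0811, T=0.526, ωT=1.756209, cosh=2.981571, sinh=2.808872; start (x,ẋ)=(0.042300, 0.087300) → end (x,ẋ)=(0.360270, 1.417569)
phase 2: p=0.2132, T=0.262, ωT=0.874766, cosh=1.407636, sinh=0.990677; start (x,ẋ)=(0.360270, 1.417569) → end (x,ẋ)=(0.840837, 2.481880)

x = 0.8408, ẋ = 2.4819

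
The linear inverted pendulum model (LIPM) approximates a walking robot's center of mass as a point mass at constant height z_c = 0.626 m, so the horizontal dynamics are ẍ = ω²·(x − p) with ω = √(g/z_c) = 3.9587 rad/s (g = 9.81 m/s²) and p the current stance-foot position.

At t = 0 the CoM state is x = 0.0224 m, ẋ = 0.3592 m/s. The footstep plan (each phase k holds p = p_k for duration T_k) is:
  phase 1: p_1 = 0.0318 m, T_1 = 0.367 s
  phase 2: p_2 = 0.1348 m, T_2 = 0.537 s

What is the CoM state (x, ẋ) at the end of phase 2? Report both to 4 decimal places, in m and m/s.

x = 1.1527, ẋ = 4.0892

phase 1: p=0.0318, T=0.367, ωT=1.452843, cosh=2.254578, sinh=2.020673; start (x,ẋ)=(0.022400, 0.359200) → end (x,ẋ)=(0.193957, 0.734652)
phase 2: p=0.1348, T=0.537, ωT=2.125822, cosh=4.249558, sinh=4.130224; start (x,ẋ)=(0.193957, 0.734652) → end (x,ẋ)=(1.152672, 4.089173)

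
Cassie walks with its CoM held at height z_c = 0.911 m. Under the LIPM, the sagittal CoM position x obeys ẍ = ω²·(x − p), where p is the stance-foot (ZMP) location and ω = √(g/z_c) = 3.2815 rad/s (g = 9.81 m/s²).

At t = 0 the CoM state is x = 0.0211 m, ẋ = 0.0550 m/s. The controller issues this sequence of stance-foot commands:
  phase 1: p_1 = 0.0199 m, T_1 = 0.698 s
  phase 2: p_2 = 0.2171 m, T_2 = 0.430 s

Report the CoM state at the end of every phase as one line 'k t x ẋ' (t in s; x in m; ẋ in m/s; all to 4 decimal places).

phase 1: p=0.0199, T=0.698, ωT=2.290487, cosh=4.990483, sinh=4.889265; start (x,ẋ)=(0.021100, 0.055000) → end (x,ẋ)=(0.107836, 0.293729)
phase 2: p=0.2171, T=0.430, ωT=1.411045, cosh=2.172063, sinh=1.928175; start (x,ẋ)=(0.107836, 0.293729) → end (x,ẋ)=(0.152363, -0.053349)

1 0.6980 0.1078 0.2937
2 1.1280 0.1524 -0.0533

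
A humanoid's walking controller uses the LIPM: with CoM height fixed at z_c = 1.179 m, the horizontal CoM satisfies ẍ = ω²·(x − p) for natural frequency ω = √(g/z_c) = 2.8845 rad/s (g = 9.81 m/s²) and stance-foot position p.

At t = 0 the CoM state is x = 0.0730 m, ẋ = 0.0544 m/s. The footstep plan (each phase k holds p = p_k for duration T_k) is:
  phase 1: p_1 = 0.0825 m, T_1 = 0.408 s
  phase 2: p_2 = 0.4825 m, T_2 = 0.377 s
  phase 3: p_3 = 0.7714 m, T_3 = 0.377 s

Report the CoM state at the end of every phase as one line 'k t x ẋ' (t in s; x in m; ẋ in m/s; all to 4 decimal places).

1 0.4080 0.0933 0.0564
2 0.7850 -0.1347 -1.3829
3 1.1620 -1.3557 -5.7208

phase 1: p=0.0825, T=0.408, ωT=1.176876, cosh=1.776232, sinh=1.467992; start (x,ẋ)=(0.073000, 0.054400) → end (x,ẋ)=(0.093311, 0.056400)
phase 2: p=0.4825, T=0.377, ωT=1.087457, cosh=1.651896, sinh=1.314823; start (x,ẋ)=(0.093311, 0.056400) → end (x,ẋ)=(-0.134691, -1.382873)
phase 3: p=0.7714, T=0.377, ωT=1.087457, cosh=1.651896, sinh=1.314823; start (x,ẋ)=(-0.134691, -1.382873) → end (x,ẋ)=(-1.355713, -5.720808)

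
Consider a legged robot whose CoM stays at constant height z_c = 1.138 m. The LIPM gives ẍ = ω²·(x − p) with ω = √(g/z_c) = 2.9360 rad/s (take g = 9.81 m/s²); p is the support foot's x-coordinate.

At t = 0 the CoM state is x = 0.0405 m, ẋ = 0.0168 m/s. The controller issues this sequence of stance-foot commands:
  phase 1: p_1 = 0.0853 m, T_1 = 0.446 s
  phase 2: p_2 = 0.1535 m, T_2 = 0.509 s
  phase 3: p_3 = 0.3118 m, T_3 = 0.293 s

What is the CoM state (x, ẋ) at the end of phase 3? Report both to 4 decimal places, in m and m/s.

x = -1.0343, ẋ = -3.7328

phase 1: p=0.0853, T=0.446, ωT=1.309456, cosh=1.987062, sinh=1.717096; start (x,ẋ)=(0.040500, 0.016800) → end (x,ẋ)=(0.006105, -0.192472)
phase 2: p=0.1535, T=0.509, ωT=1.494424, cosh=2.340573, sinh=2.116195; start (x,ẋ)=(0.006105, -0.192472) → end (x,ẋ)=(-0.330218, -1.366282)
phase 3: p=0.3118, T=0.293, ωT=0.860248, cosh=1.393402, sinh=0.970345; start (x,ẋ)=(-0.330218, -1.366282) → end (x,ẋ)=(-1.034343, -3.732845)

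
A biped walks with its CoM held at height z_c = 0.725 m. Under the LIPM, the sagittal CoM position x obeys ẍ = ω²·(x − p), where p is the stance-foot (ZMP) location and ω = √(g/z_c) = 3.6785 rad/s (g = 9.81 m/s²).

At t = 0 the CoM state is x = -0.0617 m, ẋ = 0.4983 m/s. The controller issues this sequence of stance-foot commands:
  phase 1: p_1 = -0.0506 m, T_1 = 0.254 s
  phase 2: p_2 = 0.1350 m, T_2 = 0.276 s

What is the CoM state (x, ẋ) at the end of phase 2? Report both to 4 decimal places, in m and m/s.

phase 1: p=-0.0506, T=0.254, ωT=0.934339, cosh=1.469188, sinh=1.076342; start (x,ẋ)=(-0.061700, 0.498300) → end (x,ẋ)=(0.078896, 0.688148)
phase 2: p=0.1350, T=0.276, ωT=1.015266, cosh=1.561202, sinh=1.198896; start (x,ẋ)=(0.078896, 0.688148) → end (x,ẋ)=(0.271692, 0.826913)

x = 0.2717, ẋ = 0.8269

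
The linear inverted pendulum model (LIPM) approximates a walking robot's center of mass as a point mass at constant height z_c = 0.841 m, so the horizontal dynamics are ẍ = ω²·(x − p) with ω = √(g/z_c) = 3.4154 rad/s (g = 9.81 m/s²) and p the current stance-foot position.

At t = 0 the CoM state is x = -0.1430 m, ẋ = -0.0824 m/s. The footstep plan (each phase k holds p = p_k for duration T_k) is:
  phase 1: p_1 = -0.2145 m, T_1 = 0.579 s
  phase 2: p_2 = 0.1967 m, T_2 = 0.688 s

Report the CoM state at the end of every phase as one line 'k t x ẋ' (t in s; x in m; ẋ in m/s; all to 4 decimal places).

1 0.5790 -0.0367 0.5619
2 1.2670 -0.1836 -1.1693

phase 1: p=-0.2145, T=0.579, ωT=1.977517, cosh=3.681596, sinh=3.543183; start (x,ẋ)=(-0.143000, -0.082400) → end (x,ẋ)=(-0.036749, 0.561886)
phase 2: p=0.1967, T=0.688, ωT=2.349795, cosh=5.289406, sinh=5.194017; start (x,ẋ)=(-0.036749, 0.561886) → end (x,ẋ)=(-0.183610, -1.169258)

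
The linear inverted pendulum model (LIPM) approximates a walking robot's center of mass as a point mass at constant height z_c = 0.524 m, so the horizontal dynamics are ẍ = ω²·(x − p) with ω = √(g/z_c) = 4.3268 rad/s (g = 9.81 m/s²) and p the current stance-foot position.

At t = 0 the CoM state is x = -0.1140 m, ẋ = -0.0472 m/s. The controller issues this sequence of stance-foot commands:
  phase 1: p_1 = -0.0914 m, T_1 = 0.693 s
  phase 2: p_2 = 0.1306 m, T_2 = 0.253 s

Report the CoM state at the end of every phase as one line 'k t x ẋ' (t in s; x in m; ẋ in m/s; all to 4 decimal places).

phase 1: p=-0.0914, T=0.693, ωT=2.998472, cosh=10.052370, sinh=10.002507; start (x,ẋ)=(-0.114000, -0.047200) → end (x,ẋ)=(-0.427698, -1.452574)
phase 2: p=0.1306, T=0.253, ωT=1.094680, cosh=1.661437, sinh=1.326790; start (x,ẋ)=(-0.427698, -1.452574) → end (x,ẋ)=(-1.242402, -5.618416)

1 0.6930 -0.4277 -1.4526
2 0.9460 -1.2424 -5.6184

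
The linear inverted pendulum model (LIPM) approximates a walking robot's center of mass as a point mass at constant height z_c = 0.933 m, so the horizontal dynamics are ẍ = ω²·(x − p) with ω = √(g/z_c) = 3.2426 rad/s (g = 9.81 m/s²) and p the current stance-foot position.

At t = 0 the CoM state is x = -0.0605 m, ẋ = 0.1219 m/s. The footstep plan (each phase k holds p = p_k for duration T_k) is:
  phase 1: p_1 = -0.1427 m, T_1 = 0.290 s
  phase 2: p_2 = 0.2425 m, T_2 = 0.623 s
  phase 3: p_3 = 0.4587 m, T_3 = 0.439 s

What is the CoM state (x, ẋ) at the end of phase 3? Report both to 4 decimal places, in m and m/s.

x = -1.2493, ẋ = -5.3316

phase 1: p=-0.1427, T=0.290, ωT=0.940354, cosh=1.475689, sinh=1.085199; start (x,ẋ)=(-0.060500, 0.121900) → end (x,ẋ)=(0.019398, 0.469137)
phase 2: p=0.2425, T=0.623, ωT=2.020140, cosh=3.836008, sinh=3.703371; start (x,ẋ)=(0.019398, 0.469137) → end (x,ẋ)=(-0.077520, -0.879520)
phase 3: p=0.4587, T=0.439, ωT=1.423501, cosh=2.196250, sinh=1.955381; start (x,ẋ)=(-0.077520, -0.879520) → end (x,ẋ)=(-1.249350, -5.331561)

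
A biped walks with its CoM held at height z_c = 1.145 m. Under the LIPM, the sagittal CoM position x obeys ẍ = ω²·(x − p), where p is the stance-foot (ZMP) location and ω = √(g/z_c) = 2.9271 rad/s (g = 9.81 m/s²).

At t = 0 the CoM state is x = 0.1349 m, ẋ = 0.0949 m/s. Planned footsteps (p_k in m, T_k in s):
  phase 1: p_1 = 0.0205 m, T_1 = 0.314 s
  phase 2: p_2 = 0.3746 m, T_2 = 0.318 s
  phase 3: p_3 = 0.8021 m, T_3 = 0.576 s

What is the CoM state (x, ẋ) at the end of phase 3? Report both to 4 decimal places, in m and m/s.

phase 1: p=0.0205, T=0.314, ωT=0.919109, cosh=1.452965, sinh=1.054091; start (x,ẋ)=(0.134900, 0.094900) → end (x,ẋ)=(0.220894, 0.490860)
phase 2: p=0.3746, T=0.318, ωT=0.930818, cosh=1.465407, sinh=1.071176; start (x,ẋ)=(0.220894, 0.490860) → end (x,ẋ)=(0.328989, 0.237374)
phase 3: p=0.8021, T=0.576, ωT=1.686010, cosh=2.791578, sinh=2.606320; start (x,ẋ)=(0.328989, 0.237374) → end (x,ẋ)=(-0.307266, -2.946698)

x = -0.3073, ẋ = -2.9467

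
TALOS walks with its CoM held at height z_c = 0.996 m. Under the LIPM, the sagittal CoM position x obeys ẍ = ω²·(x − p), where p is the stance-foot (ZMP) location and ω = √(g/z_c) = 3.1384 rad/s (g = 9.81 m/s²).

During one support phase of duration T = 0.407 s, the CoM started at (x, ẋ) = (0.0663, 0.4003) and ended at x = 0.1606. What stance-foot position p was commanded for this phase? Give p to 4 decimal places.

p = 0.1914

ωT = 3.1384·0.407 = 1.277329; cosh(ωT) = 1.932913, sinh(ωT) = 1.654132
x(T) = p + (x₀−p)·cosh(ωT) + (ẋ₀/ω)·sinh(ωT) ⇒ p·(1 − cosh) = x(T) − x₀·cosh − (ẋ₀/ω)·sinh
numerator   = 0.1606 − (0.0663)·1.932913 − (0.4003/3.1384)·1.654132 = -0.178535
denominator = 1 − 1.932913 = -0.932913
p = -0.178535 / -0.932913 = 0.1914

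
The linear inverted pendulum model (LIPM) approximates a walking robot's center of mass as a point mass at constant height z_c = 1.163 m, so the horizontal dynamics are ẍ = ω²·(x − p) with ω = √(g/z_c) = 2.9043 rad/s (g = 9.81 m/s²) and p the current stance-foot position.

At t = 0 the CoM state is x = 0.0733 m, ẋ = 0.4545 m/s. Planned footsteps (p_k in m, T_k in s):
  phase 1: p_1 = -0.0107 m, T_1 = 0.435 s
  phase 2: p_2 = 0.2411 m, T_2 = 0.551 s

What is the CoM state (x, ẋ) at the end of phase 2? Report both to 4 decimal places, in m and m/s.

phase 1: p=-0.0107, T=0.435, ωT=1.263370, cosh=1.910012, sinh=1.627312; start (x,ẋ)=(0.073300, 0.454500) → end (x,ẋ)=(0.404402, 1.265101)
phase 2: p=0.2411, T=0.551, ωT=1.600269, cosh=2.578104, sinh=2.376262; start (x,ẋ)=(0.404402, 1.265101) → end (x,ẋ)=(1.697201, 4.388576)

x = 1.6972, ẋ = 4.3886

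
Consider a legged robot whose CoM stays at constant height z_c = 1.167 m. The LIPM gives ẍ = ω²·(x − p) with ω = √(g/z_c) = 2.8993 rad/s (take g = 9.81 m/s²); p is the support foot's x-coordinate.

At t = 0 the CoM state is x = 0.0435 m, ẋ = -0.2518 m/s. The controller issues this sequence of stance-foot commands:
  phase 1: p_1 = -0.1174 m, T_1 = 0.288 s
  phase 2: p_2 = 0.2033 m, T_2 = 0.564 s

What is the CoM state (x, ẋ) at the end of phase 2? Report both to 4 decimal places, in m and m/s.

phase 1: p=-0.1174, T=0.288, ωT=0.834998, cosh=1.369343, sinh=0.935468; start (x,ẋ)=(0.043500, -0.251800) → end (x,ẋ)=(0.021683, 0.091593)
phase 2: p=0.2033, T=0.564, ωT=1.635205, cosh=2.662712, sinh=2.467799; start (x,ẋ)=(0.021683, 0.091593) → end (x,ẋ)=(-0.202332, -1.055563)

x = -0.2023, ẋ = -1.0556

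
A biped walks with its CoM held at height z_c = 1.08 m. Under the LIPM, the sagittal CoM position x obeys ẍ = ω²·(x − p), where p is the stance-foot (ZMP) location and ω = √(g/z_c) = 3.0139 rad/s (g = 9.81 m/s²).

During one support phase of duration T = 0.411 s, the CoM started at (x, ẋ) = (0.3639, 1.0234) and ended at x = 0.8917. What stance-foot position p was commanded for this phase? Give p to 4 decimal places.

ωT = 3.0139·0.411 = 1.238713; cosh(ωT) = 1.870463, sinh(ωT) = 1.580706
x(T) = p + (x₀−p)·cosh(ωT) + (ẋ₀/ω)·sinh(ωT) ⇒ p·(1 − cosh) = x(T) − x₀·cosh − (ẋ₀/ω)·sinh
numerator   = 0.8917 − (0.3639)·1.870463 − (1.0234/3.0139)·1.580706 = -0.325706
denominator = 1 − 1.870463 = -0.870463
p = -0.325706 / -0.870463 = 0.3742

p = 0.3742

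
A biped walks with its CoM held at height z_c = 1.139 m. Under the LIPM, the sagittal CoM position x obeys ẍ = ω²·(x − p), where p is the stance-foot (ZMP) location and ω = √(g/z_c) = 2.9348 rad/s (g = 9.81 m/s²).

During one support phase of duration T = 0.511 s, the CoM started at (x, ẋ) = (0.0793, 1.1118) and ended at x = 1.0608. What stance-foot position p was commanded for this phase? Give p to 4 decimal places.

p = -0.0503

ωT = 2.9348·0.511 = 1.499683; cosh(ωT) = 2.351734, sinh(ωT) = 2.128533
x(T) = p + (x₀−p)·cosh(ωT) + (ẋ₀/ω)·sinh(ωT) ⇒ p·(1 − cosh) = x(T) − x₀·cosh − (ẋ₀/ω)·sinh
numerator   = 1.0608 − (0.0793)·2.351734 − (1.1118/2.9348)·2.128533 = 0.067948
denominator = 1 − 2.351734 = -1.351734
p = 0.067948 / -1.351734 = -0.0503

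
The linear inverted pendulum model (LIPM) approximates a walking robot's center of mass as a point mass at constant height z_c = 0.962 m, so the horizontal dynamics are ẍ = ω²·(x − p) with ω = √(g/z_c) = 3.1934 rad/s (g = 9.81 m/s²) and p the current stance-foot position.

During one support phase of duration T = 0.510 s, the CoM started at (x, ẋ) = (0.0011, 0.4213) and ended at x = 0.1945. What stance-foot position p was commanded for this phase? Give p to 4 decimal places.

p = 0.0800

ωT = 3.1934·0.510 = 1.628634; cosh(ωT) = 2.646552, sinh(ωT) = 2.450355
x(T) = p + (x₀−p)·cosh(ωT) + (ẋ₀/ω)·sinh(ωT) ⇒ p·(1 − cosh) = x(T) − x₀·cosh − (ẋ₀/ω)·sinh
numerator   = 0.1945 − (0.0011)·2.646552 − (0.4213/3.1934)·2.450355 = -0.131683
denominator = 1 − 2.646552 = -1.646552
p = -0.131683 / -1.646552 = 0.0800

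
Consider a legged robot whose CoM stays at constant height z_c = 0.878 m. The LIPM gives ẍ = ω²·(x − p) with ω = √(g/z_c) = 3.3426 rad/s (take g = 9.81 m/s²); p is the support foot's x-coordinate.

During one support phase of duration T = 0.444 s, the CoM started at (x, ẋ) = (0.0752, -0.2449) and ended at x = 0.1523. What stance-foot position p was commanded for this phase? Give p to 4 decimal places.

p = -0.0995

ωT = 3.3426·0.444 = 1.484114; cosh(ωT) = 2.318880, sinh(ωT) = 2.092177
x(T) = p + (x₀−p)·cosh(ωT) + (ẋ₀/ω)·sinh(ωT) ⇒ p·(1 − cosh) = x(T) − x₀·cosh − (ẋ₀/ω)·sinh
numerator   = 0.1523 − (0.0752)·2.318880 − (-0.2449/3.3426)·2.092177 = 0.131206
denominator = 1 − 2.318880 = -1.318880
p = 0.131206 / -1.318880 = -0.0995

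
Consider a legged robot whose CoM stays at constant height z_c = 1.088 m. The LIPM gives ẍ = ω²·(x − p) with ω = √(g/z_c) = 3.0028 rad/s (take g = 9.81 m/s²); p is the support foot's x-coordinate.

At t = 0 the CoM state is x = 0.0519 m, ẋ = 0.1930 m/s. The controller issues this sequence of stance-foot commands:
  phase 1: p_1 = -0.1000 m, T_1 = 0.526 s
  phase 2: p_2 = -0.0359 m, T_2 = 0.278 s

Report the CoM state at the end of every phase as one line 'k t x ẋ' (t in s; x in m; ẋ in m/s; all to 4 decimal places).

1 0.5260 0.4335 1.5478
2 0.8040 1.0888 3.4373

phase 1: p=-0.1000, T=0.526, ωT=1.579473, cosh=2.529240, sinh=2.323157; start (x,ẋ)=(0.051900, 0.193000) → end (x,ẋ)=(0.433509, 1.547794)
phase 2: p=-0.0359, T=0.278, ωT=0.834778, cosh=1.369137, sinh=0.935166; start (x,ẋ)=(0.433509, 1.547794) → end (x,ẋ)=(1.088816, 3.437297)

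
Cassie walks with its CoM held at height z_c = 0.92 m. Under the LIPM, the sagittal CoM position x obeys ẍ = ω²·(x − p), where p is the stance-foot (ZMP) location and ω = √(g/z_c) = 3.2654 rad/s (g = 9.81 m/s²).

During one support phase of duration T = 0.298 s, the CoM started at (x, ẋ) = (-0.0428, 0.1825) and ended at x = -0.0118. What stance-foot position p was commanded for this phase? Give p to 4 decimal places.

p = 0.0204

ωT = 3.2654·0.298 = 0.973089; cosh(ωT) = 1.512010, sinh(ωT) = 1.134096
x(T) = p + (x₀−p)·cosh(ωT) + (ẋ₀/ω)·sinh(ωT) ⇒ p·(1 − cosh) = x(T) − x₀·cosh − (ẋ₀/ω)·sinh
numerator   = -0.0118 − (-0.0428)·1.512010 − (0.1825/3.2654)·1.134096 = -0.010469
denominator = 1 − 1.512010 = -0.512010
p = -0.010469 / -0.512010 = 0.0204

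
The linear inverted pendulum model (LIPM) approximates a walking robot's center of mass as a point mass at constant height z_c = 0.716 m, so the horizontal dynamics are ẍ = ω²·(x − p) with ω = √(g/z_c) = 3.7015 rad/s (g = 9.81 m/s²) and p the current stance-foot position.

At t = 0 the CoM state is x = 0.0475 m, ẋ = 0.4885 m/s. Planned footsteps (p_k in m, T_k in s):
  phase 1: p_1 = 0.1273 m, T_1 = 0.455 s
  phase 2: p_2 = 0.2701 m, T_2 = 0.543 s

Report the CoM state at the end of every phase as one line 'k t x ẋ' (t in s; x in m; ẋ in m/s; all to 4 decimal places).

1 0.4550 0.2482 0.5930
2 0.9980 0.7740 1.9555

phase 1: p=0.1273, T=0.455, ωT=1.684182, cosh=2.786820, sinh=2.601224; start (x,ẋ)=(0.047500, 0.488500) → end (x,ẋ)=(0.248204, 0.593013)
phase 2: p=0.2701, T=0.543, ωT=2.009914, cosh=3.798340, sinh=3.664340; start (x,ẋ)=(0.248204, 0.593013) → end (x,ẋ)=(0.773993, 1.955483)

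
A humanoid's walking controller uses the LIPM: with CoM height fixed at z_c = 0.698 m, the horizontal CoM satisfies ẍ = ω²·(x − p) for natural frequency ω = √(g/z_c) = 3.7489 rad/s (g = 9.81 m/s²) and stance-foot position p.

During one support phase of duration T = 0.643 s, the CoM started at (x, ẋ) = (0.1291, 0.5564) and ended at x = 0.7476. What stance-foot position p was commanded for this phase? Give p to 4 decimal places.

ωT = 3.7489·0.643 = 2.410543; cosh(ωT) = 5.614886, sinh(ωT) = 5.525119
x(T) = p + (x₀−p)·cosh(ωT) + (ẋ₀/ω)·sinh(ωT) ⇒ p·(1 − cosh) = x(T) − x₀·cosh − (ẋ₀/ω)·sinh
numerator   = 0.7476 − (0.1291)·5.614886 − (0.5564/3.7489)·5.525119 = -0.797303
denominator = 1 − 5.614886 = -4.614886
p = -0.797303 / -4.614886 = 0.1728

p = 0.1728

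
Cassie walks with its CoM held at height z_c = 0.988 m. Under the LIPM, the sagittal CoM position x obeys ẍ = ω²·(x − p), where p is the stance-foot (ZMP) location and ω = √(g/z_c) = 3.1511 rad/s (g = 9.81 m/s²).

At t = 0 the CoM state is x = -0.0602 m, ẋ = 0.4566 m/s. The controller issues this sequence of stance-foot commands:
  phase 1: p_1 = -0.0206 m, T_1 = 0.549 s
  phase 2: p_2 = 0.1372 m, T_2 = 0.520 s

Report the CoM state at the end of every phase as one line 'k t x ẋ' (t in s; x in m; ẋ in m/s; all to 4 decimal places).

phase 1: p=-0.0206, T=0.549, ωT=1.729954, cosh=2.908843, sinh=2.731551; start (x,ẋ)=(-0.060200, 0.456600) → end (x,ẋ)=(0.260016, 0.987325)
phase 2: p=0.1372, T=0.520, ωT=1.638572, cosh=2.671035, sinh=2.476778; start (x,ẋ)=(0.260016, 0.987325) → end (x,ẋ)=(1.241289, 3.595710)

1 0.5490 0.2600 0.9873
2 1.0690 1.2413 3.5957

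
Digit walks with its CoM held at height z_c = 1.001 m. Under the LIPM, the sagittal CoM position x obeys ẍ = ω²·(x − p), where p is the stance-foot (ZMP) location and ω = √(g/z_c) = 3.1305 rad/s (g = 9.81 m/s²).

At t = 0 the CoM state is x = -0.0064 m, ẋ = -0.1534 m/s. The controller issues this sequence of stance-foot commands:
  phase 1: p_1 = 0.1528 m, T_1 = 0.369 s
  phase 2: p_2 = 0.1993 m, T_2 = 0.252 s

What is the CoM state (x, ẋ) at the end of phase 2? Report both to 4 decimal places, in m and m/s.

x = -0.5977, ẋ = -2.3794

phase 1: p=0.1528, T=0.369, ωT=1.155155, cosh=1.744761, sinh=1.429752; start (x,ẋ)=(-0.006400, -0.153400) → end (x,ẋ)=(-0.195026, -0.980200)
phase 2: p=0.1993, T=0.252, ωT=0.788886, cosh=1.327647, sinh=0.873296; start (x,ẋ)=(-0.195026, -0.980200) → end (x,ẋ)=(-0.597667, -2.379390)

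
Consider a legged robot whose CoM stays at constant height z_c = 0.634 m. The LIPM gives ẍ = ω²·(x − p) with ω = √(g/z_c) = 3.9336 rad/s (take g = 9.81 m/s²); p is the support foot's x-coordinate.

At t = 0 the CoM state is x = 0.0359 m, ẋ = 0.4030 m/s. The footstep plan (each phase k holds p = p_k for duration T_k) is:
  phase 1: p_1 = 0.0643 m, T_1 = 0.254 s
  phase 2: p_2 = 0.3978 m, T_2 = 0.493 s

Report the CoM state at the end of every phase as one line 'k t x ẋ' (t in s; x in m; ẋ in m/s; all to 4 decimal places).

phase 1: p=0.0643, T=0.254, ωT=0.999134, cosh=1.542064, sinh=1.173866; start (x,ẋ)=(0.035900, 0.403000) → end (x,ẋ)=(0.140769, 0.490314)
phase 2: p=0.3978, T=0.493, ωT=1.939265, cosh=3.548723, sinh=3.404914; start (x,ẋ)=(0.140769, 0.490314) → end (x,ẋ)=(-0.089918, -1.702576)

1 0.2540 0.1408 0.4903
2 0.7470 -0.0899 -1.7026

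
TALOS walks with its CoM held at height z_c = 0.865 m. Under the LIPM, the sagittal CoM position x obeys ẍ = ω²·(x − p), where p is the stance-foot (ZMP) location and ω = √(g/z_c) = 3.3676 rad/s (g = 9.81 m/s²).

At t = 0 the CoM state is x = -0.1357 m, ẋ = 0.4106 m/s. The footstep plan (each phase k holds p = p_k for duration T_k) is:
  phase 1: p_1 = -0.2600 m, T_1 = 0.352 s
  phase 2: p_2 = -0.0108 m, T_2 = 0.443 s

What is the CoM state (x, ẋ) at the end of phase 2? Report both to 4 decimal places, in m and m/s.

x = 1.1980, ẋ = 4.2591

phase 1: p=-0.2600, T=0.352, ωT=1.185395, cosh=1.788803, sinh=1.483177; start (x,ẋ)=(-0.135700, 0.410600) → end (x,ẋ)=(0.143187, 1.355329)
phase 2: p=-0.0108, T=0.443, ωT=1.491847, cosh=2.335127, sinh=2.110170; start (x,ẋ)=(0.143187, 1.355329) → end (x,ẋ)=(1.198041, 4.259130)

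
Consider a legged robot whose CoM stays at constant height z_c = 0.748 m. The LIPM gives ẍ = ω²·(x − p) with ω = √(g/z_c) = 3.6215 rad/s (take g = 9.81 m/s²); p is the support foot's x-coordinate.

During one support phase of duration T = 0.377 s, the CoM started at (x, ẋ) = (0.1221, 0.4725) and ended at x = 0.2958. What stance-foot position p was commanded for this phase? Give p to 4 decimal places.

ωT = 3.6215·0.377 = 1.365306; cosh(ωT) = 2.086111, sinh(ωT) = 1.830808
x(T) = p + (x₀−p)·cosh(ωT) + (ẋ₀/ω)·sinh(ωT) ⇒ p·(1 − cosh) = x(T) − x₀·cosh − (ẋ₀/ω)·sinh
numerator   = 0.2958 − (0.1221)·2.086111 − (0.4725/3.6215)·1.830808 = -0.197781
denominator = 1 − 2.086111 = -1.086111
p = -0.197781 / -1.086111 = 0.1821

p = 0.1821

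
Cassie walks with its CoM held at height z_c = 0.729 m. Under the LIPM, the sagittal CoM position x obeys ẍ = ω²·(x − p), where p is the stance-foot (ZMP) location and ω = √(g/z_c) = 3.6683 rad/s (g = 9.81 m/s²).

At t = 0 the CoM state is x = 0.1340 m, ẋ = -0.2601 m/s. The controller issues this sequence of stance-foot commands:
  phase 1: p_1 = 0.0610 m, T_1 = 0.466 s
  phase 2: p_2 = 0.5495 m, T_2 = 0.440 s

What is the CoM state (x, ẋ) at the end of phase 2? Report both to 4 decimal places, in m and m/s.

x = -0.6944, ẋ = -4.2251

phase 1: p=0.0610, T=0.466, ωT=1.709428, cosh=2.853384, sinh=2.672415; start (x,ẋ)=(0.134000, -0.260100) → end (x,ẋ)=(0.079810, -0.026530)
phase 2: p=0.5495, T=0.440, ωT=1.614052, cosh=2.611102, sinh=2.412022; start (x,ẋ)=(0.079810, -0.026530) → end (x,ẋ)=(-0.694353, -4.225100)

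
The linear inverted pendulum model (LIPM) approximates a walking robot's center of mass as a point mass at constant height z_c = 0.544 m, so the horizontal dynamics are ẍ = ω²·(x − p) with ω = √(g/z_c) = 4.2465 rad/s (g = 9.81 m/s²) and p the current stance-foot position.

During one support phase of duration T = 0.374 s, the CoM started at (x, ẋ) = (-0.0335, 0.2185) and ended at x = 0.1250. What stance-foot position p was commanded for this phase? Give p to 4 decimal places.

ωT = 4.2465·0.374 = 1.588191; cosh(ωT) = 2.549590, sinh(ωT) = 2.345296
x(T) = p + (x₀−p)·cosh(ωT) + (ẋ₀/ω)·sinh(ωT) ⇒ p·(1 − cosh) = x(T) − x₀·cosh − (ẋ₀/ω)·sinh
numerator   = 0.1250 − (-0.0335)·2.549590 − (0.2185/4.2465)·2.345296 = 0.089736
denominator = 1 − 2.549590 = -1.549590
p = 0.089736 / -1.549590 = -0.0579

p = -0.0579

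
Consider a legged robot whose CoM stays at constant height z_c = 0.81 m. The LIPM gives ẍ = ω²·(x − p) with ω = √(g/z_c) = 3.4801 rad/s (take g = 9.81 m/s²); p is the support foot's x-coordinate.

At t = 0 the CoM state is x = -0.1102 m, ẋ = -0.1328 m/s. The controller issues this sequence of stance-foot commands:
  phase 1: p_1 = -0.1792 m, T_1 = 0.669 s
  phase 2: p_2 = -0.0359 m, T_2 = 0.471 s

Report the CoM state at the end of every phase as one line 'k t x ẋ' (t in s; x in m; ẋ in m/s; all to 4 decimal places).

phase 1: p=-0.1792, T=0.669, ωT=2.328187, cosh=5.178398, sinh=5.080926; start (x,ẋ)=(-0.110200, -0.132800) → end (x,ẋ)=(-0.015778, 0.532376)
phase 2: p=-0.0359, T=0.471, ωT=1.639127, cosh=2.672410, sinh=2.478261; start (x,ẋ)=(-0.015778, 0.532376) → end (x,ẋ)=(0.396992, 1.596272)

1 0.6690 -0.0158 0.5324
2 1.1400 0.3970 1.5963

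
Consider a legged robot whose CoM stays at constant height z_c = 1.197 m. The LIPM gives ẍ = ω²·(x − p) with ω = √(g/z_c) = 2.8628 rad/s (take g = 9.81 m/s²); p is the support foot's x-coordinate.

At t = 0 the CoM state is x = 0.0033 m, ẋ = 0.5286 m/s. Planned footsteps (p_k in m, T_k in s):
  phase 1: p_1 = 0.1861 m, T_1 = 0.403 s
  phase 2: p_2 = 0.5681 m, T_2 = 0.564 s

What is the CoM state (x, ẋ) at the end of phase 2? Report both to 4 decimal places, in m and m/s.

x = -0.4267, ẋ = -2.5643

phase 1: p=0.1861, T=0.403, ωT=1.153708, cosh=1.742696, sinh=1.427231; start (x,ẋ)=(0.003300, 0.528600) → end (x,ẋ)=(0.131065, 0.174291)
phase 2: p=0.5681, T=0.564, ωT=1.614619, cosh=2.612470, sinh=2.413504; start (x,ẋ)=(0.131065, 0.174291) → end (x,ẋ)=(-0.426703, -2.564308)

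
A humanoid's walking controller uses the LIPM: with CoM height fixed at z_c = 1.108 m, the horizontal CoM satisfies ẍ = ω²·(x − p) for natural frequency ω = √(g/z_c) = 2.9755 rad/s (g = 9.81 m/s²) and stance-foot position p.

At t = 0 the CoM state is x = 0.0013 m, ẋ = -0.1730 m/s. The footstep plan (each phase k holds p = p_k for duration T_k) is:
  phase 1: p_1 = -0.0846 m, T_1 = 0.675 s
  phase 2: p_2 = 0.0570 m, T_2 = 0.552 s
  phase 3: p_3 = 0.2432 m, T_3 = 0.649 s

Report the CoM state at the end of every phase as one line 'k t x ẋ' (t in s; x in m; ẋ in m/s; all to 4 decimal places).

phase 1: p=-0.0846, T=0.675, ωT=2.008462, cosh=3.793023, sinh=3.658828; start (x,ẋ)=(0.001300, -0.173000) → end (x,ẋ)=(0.028491, 0.278987)
phase 2: p=0.0570, T=0.552, ωT=1.642476, cosh=2.680725, sinh=2.487225; start (x,ẋ)=(0.028491, 0.278987) → end (x,ẋ)=(0.213781, 0.536899)
phase 3: p=0.2432, T=0.649, ωT=1.931099, cosh=3.521039, sinh=3.376050; start (x,ẋ)=(0.213781, 0.536899) → end (x,ẋ)=(0.748788, 1.594912)

1 0.6750 0.0285 0.2790
2 1.2270 0.2138 0.5369
3 1.8760 0.7488 1.5949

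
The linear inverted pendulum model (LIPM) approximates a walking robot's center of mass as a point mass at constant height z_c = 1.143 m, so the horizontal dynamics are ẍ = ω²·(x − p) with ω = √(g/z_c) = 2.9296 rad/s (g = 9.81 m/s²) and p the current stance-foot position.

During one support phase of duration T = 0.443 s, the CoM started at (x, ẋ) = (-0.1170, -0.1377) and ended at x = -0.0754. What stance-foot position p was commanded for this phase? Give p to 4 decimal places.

ωT = 2.9296·0.443 = 1.297813; cosh(ωT) = 1.967204, sinh(ωT) = 1.694076
x(T) = p + (x₀−p)·cosh(ωT) + (ẋ₀/ω)·sinh(ωT) ⇒ p·(1 − cosh) = x(T) − x₀·cosh − (ẋ₀/ω)·sinh
numerator   = -0.0754 − (-0.1170)·1.967204 − (-0.1377/2.9296)·1.694076 = 0.234390
denominator = 1 − 1.967204 = -0.967204
p = 0.234390 / -0.967204 = -0.2423

p = -0.2423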